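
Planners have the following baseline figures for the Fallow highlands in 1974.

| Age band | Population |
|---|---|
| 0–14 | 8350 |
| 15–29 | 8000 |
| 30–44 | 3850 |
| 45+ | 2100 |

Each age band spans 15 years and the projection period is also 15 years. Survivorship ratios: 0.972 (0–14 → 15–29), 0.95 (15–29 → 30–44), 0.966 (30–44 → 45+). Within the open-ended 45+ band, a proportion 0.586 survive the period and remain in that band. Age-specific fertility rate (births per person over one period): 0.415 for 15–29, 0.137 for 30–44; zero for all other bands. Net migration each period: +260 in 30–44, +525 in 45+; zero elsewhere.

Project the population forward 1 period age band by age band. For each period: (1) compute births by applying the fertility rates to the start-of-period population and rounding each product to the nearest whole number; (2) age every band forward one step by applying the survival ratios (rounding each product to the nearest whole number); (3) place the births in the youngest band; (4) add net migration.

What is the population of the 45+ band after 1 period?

[period 1]
Births: 8000 * 0.415 = 3320 ; 3850 * 0.137 = 527 → 3847
15–29: 8350 * 0.972 = 8116
30–44: 8000 * 0.95 = 7600
45+: 3850 * 0.966 + 2100 * 0.586 = 3719 + 1231 = 4950
Net migration: 30–44 + 260 → 7860; 45+ + 525 → 5475
Population now: 0–14=3847, 15–29=8116, 30–44=7860, 45+=5475

5475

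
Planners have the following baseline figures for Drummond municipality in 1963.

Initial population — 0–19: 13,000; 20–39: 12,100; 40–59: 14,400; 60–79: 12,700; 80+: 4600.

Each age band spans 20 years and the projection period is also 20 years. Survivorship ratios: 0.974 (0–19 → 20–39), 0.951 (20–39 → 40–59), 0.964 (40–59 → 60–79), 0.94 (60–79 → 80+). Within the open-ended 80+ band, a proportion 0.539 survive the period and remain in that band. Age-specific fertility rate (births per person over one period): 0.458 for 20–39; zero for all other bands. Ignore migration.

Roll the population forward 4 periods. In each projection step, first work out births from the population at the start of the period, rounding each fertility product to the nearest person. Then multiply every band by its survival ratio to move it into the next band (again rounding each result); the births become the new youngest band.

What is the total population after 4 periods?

37895

Call the bands 1 to 5, youngest first.
After projecting period 1:
Births: 12100 × 0.458 = 5542
Band 2: 13000 × 0.974 = 12662
Band 3: 12100 × 0.951 = 11507
Band 4: 14400 × 0.964 = 13882
Band 5: 12700 × 0.94 + 4600 × 0.539 = 11938 + 2479 = 14417
End of period: [5542, 12662, 11507, 13882, 14417]
After projecting period 2:
Births: 12662 × 0.458 = 5799
Band 2: 5542 × 0.974 = 5398
Band 3: 12662 × 0.951 = 12042
Band 4: 11507 × 0.964 = 11093
Band 5: 13882 × 0.94 + 14417 × 0.539 = 13049 + 7771 = 20820
End of period: [5799, 5398, 12042, 11093, 20820]
After projecting period 3:
Births: 5398 × 0.458 = 2472
Band 2: 5799 × 0.974 = 5648
Band 3: 5398 × 0.951 = 5133
Band 4: 12042 × 0.964 = 11608
Band 5: 11093 × 0.94 + 20820 × 0.539 = 10427 + 11222 = 21649
End of period: [2472, 5648, 5133, 11608, 21649]
After projecting period 4:
Births: 5648 × 0.458 = 2587
Band 2: 2472 × 0.974 = 2408
Band 3: 5648 × 0.951 = 5371
Band 4: 5133 × 0.964 = 4948
Band 5: 11608 × 0.94 + 21649 × 0.539 = 10912 + 11669 = 22581
End of period: [2587, 2408, 5371, 4948, 22581]
Total after period 4: 2587 + 2408 + 5371 + 4948 + 22581 = 37895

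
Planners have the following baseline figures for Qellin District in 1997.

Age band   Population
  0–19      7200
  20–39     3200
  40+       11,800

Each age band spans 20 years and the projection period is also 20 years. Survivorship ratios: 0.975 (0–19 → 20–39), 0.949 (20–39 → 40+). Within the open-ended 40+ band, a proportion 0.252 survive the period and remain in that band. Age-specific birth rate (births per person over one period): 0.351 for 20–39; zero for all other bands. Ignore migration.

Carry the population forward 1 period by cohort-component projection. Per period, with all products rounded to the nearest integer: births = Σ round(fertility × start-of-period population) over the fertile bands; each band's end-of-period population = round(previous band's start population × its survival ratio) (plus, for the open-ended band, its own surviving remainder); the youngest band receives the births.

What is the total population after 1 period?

Period 1.
Births: 3200 * 0.351 = 1123
20–39: 7200 * 0.975 = 7020
40+: 3200 * 0.949 + 11800 * 0.252 = 3037 + 2974 = 6011
End of period: [1123, 7020, 6011]
Total after period 1: 1123 + 7020 + 6011 = 14154

14154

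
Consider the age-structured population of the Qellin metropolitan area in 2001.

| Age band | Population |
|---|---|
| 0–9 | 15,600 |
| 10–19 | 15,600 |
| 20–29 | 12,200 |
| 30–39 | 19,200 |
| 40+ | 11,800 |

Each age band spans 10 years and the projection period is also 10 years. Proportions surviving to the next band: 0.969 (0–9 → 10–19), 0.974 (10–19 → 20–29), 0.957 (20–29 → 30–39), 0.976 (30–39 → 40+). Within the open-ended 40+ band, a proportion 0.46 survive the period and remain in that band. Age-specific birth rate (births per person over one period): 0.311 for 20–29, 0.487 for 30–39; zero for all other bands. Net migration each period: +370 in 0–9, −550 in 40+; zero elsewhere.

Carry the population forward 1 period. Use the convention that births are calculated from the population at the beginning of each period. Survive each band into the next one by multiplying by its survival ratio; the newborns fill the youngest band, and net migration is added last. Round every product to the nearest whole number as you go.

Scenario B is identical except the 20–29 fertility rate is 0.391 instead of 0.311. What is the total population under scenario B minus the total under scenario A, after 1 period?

976

After projecting period 1:
Births: 12200 × 0.311 = 3794  |  19200 × 0.487 = 9350 → 13144
10–19: 15600 × 0.969 = 15116
20–29: 15600 × 0.974 = 15194
30–39: 12200 × 0.957 = 11675
40+: 19200 × 0.976 + 11800 × 0.46 = 18739 + 5428 = 24167
Net migration: 0–9 + 370 → 13514; 40+ − 550 → 23617
Giving 13514 / 15116 / 15194 / 11675 / 23617.
Scenario A total after 1 period: 79116
Scenario B projection —
After projecting period 1:
Births: 12200 × 0.391 = 4770  |  19200 × 0.487 = 9350 → 14120
10–19: 15600 × 0.969 = 15116
20–29: 15600 × 0.974 = 15194
30–39: 12200 × 0.957 = 11675
40+: 19200 × 0.976 + 11800 × 0.46 = 18739 + 5428 = 24167
Net migration: 0–9 + 370 → 14490; 40+ − 550 → 23617
Giving 14490 / 15116 / 15194 / 11675 / 23617.
Scenario B total after 1 period: 80092
Difference B − A = 80092 − 79116 = 976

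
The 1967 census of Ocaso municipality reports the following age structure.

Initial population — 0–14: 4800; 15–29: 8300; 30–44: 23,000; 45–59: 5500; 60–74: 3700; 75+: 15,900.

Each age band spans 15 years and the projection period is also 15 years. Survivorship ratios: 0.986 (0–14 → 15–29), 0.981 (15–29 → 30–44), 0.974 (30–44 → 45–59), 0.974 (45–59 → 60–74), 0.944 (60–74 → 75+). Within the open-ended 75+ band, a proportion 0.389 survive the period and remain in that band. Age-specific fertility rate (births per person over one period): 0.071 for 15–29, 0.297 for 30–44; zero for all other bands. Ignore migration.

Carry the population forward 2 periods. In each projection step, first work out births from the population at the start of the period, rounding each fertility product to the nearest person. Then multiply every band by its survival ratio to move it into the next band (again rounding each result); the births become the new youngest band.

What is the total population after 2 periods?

53285

[period 1]
Births: 8300 * 0.071 = 589 ; 23000 * 0.297 = 6831 → total 7420
15–29: 4800 * 0.986 = 4733
30–44: 8300 * 0.981 = 8142
45–59: 23000 * 0.974 = 22402
60–74: 5500 * 0.974 = 5357
75+: 3700 * 0.944 + 15900 * 0.389 = 3493 + 6185 = 9678
Giving 7420 / 4733 / 8142 / 22402 / 5357 / 9678.
[period 2]
Births: 4733 * 0.071 = 336 ; 8142 * 0.297 = 2418 → total 2754
15–29: 7420 * 0.986 = 7316
30–44: 4733 * 0.981 = 4643
45–59: 8142 * 0.974 = 7930
60–74: 22402 * 0.974 = 21820
75+: 5357 * 0.944 + 9678 * 0.389 = 5057 + 3765 = 8822
Giving 2754 / 7316 / 4643 / 7930 / 21820 / 8822.
Total after period 2: 2754 + 7316 + 4643 + 7930 + 21820 + 8822 = 53285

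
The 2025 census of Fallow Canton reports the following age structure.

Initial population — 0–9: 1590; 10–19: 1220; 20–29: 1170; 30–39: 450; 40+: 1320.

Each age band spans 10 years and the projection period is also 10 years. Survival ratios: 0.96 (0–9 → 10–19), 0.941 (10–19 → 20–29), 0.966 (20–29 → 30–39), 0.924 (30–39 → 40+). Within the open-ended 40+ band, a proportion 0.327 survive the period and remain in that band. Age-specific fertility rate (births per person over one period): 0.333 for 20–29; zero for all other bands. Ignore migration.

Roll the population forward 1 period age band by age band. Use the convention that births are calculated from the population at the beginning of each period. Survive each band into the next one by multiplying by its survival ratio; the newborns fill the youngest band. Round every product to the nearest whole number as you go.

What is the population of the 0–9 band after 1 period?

390

After projecting period 1:
Births: 1170 * 0.333 = 390
10–19: 1590 * 0.96 = 1526
20–29: 1220 * 0.941 = 1148
30–39: 1170 * 0.966 = 1130
40+: 450 * 0.924 + 1320 * 0.327 = 416 + 432 = 848
Giving 390 / 1526 / 1148 / 1130 / 848.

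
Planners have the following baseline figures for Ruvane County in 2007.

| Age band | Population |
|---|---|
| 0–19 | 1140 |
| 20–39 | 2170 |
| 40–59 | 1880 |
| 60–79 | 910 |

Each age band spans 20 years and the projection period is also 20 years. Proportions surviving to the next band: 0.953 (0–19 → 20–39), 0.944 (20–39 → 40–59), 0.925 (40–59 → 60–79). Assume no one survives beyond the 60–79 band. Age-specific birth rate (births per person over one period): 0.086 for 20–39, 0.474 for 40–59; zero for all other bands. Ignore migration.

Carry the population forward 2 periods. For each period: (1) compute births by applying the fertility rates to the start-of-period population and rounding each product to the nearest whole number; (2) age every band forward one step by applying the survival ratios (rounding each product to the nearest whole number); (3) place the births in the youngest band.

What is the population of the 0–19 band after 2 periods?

Period 1.
Births: 2170 * 0.086 = 187 ; 1880 * 0.474 = 891 → total 1078
20–39: 1140 * 0.953 = 1086
40–59: 2170 * 0.944 = 2048
60–79: 1880 * 0.925 = 1739
End of period: [1078, 1086, 2048, 1739]
Period 2.
Births: 1086 * 0.086 = 93 ; 2048 * 0.474 = 971 → total 1064
20–39: 1078 * 0.953 = 1027
40–59: 1086 * 0.944 = 1025
60–79: 2048 * 0.925 = 1894
End of period: [1064, 1027, 1025, 1894]

1064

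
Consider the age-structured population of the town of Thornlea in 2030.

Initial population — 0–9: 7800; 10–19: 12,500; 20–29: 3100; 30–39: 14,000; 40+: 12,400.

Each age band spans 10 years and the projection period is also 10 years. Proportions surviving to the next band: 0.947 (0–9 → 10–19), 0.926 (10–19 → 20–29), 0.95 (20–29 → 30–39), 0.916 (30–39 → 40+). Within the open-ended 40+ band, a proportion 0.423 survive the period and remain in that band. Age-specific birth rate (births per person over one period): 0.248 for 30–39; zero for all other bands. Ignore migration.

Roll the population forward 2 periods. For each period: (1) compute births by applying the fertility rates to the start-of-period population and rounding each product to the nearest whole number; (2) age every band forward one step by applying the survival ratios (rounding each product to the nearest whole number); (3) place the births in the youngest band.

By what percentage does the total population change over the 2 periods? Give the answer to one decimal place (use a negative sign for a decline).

-35.4

Let group 1 be 0–9 through group 5 = 40+.
Period 1:
Births: 14000 × 0.248 = 3472
Group 2: 7800 × 0.947 = 7387
Group 3: 12500 × 0.926 = 11575
Group 4: 3100 × 0.95 = 2945
Group 5: 14000 × 0.916 + 12400 × 0.423 = 12824 + 5245 = 18069
Population now: 0–9=3472, 10–19=7387, 20–29=11575, 30–39=2945, 40+=18069
Period 2:
Births: 2945 × 0.248 = 730
Group 2: 3472 × 0.947 = 3288
Group 3: 7387 × 0.926 = 6840
Group 4: 11575 × 0.95 = 10996
Group 5: 2945 × 0.916 + 18069 × 0.423 = 2698 + 7643 = 10341
Population now: 0–9=730, 10–19=3288, 20–29=6840, 30–39=10996, 40+=10341
Total: 49800 → 32195; change = -17605; percentage change = -35.4%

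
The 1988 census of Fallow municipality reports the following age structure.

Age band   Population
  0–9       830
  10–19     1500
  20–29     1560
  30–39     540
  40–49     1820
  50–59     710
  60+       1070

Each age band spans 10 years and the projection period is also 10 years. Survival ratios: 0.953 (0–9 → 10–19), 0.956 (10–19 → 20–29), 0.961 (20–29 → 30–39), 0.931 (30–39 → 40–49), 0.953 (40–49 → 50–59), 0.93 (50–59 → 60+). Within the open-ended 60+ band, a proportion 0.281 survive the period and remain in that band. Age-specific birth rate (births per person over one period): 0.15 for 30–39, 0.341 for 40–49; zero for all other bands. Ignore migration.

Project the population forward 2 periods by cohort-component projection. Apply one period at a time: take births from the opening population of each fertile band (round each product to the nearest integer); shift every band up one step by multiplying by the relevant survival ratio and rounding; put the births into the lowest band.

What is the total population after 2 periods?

Period 1:
Births: 540 × 0.15 = 81, 1820 × 0.341 = 621 ⇒ total 702
10–19: 830 × 0.953 = 791
20–29: 1500 × 0.956 = 1434
30–39: 1560 × 0.961 = 1499
40–49: 540 × 0.931 = 503
50–59: 1820 × 0.953 = 1734
60+: 710 × 0.93 + 1070 × 0.281 = 660 + 301 = 961
Population now: 0–9=702, 10–19=791, 20–29=1434, 30–39=1499, 40–49=503, 50–59=1734, 60+=961
Period 2:
Births: 1499 × 0.15 = 225, 503 × 0.341 = 172 ⇒ total 397
10–19: 702 × 0.953 = 669
20–29: 791 × 0.956 = 756
30–39: 1434 × 0.961 = 1378
40–49: 1499 × 0.931 = 1396
50–59: 503 × 0.953 = 479
60+: 1734 × 0.93 + 961 × 0.281 = 1613 + 270 = 1883
Population now: 0–9=397, 10–19=669, 20–29=756, 30–39=1378, 40–49=1396, 50–59=479, 60+=1883
Total after period 2: 397 + 669 + 756 + 1378 + 1396 + 479 + 1883 = 6958

6958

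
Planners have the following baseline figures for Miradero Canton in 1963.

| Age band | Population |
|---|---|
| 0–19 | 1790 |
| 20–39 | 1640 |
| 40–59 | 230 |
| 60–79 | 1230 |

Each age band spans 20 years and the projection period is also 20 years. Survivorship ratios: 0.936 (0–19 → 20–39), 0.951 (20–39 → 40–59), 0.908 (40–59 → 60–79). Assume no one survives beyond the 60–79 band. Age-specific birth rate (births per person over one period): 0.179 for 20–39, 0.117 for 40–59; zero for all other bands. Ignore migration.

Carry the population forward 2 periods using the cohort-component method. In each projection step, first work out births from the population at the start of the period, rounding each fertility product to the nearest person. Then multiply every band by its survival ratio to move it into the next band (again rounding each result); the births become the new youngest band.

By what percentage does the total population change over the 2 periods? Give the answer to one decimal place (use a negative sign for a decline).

-22.5

Period 1.
Births: 1640 * 0.179 = 294  |  230 * 0.117 = 27 — total 321
20–39: 1790 * 0.936 = 1675
40–59: 1640 * 0.951 = 1560
60–79: 230 * 0.908 = 209
Giving 321 / 1675 / 1560 / 209.
Period 2.
Births: 1675 * 0.179 = 300  |  1560 * 0.117 = 183 — total 483
20–39: 321 * 0.936 = 300
40–59: 1675 * 0.951 = 1593
60–79: 1560 * 0.908 = 1416
Giving 483 / 300 / 1593 / 1416.
Total: 4890 → 3792; change = -1098; percentage change = -22.5%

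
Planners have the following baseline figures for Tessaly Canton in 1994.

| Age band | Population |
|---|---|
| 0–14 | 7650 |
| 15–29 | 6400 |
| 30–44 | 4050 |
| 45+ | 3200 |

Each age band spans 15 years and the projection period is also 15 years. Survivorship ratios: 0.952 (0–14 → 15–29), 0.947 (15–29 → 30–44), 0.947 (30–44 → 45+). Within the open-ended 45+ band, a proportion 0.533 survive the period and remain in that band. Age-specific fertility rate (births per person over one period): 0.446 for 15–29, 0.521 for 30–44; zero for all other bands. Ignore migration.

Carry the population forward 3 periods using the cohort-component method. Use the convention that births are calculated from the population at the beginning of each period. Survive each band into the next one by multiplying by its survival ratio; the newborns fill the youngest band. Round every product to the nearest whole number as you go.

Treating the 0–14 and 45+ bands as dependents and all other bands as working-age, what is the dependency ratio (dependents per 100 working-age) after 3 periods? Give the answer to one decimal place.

159.5

Call the bands 1 to 4, youngest first.
Period 1:
Births: 6400 × 0.446 = 2854  |  4050 × 0.521 = 2110 — total 4964
Band 2: 7650 × 0.952 = 7283
Band 3: 6400 × 0.947 = 6061
Band 4: 4050 × 0.947 + 3200 × 0.533 = 3835 + 1706 = 5541
Giving 4964 / 7283 / 6061 / 5541.
Period 2:
Births: 7283 × 0.446 = 3248  |  6061 × 0.521 = 3158 — total 6406
Band 2: 4964 × 0.952 = 4726
Band 3: 7283 × 0.947 = 6897
Band 4: 6061 × 0.947 + 5541 × 0.533 = 5740 + 2953 = 8693
Giving 6406 / 4726 / 6897 / 8693.
Period 3:
Births: 4726 × 0.446 = 2108  |  6897 × 0.521 = 3593 — total 5701
Band 2: 6406 × 0.952 = 6099
Band 3: 4726 × 0.947 = 4476
Band 4: 6897 × 0.947 + 8693 × 0.533 = 6531 + 4633 = 11164
Giving 5701 / 6099 / 4476 / 11164.
Dependents (band 0–14 + band 45+) = 5701 + 11164 = 16865; working-age = 10575; ratio = 16865/10575 × 100 = 159.5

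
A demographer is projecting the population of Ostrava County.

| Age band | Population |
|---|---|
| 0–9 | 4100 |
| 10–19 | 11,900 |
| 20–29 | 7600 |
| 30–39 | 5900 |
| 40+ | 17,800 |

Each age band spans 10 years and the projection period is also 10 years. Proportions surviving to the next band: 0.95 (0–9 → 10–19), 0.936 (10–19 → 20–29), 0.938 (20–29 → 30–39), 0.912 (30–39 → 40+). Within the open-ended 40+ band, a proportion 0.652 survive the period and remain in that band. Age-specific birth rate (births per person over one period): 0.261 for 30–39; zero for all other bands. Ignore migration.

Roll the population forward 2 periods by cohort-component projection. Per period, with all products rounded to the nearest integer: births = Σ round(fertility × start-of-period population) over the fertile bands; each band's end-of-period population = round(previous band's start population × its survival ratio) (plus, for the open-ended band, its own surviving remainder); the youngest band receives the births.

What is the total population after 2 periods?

(Groups numbered youngest = 1 to oldest = 5.)
After projecting period 1:
Births: 5900 × 0.261 = 1540
Group 2: 4100 × 0.95 = 3895
Group 3: 11900 × 0.936 = 11138
Group 4: 7600 × 0.938 = 7129
Group 5: 5900 × 0.912 + 17800 × 0.652 = 5381 + 11606 = 16987
End of period: [1540, 3895, 11138, 7129, 16987]
After projecting period 2:
Births: 7129 × 0.261 = 1861
Group 2: 1540 × 0.95 = 1463
Group 3: 3895 × 0.936 = 3646
Group 4: 11138 × 0.938 = 10447
Group 5: 7129 × 0.912 + 16987 × 0.652 = 6502 + 11076 = 17578
End of period: [1861, 1463, 3646, 10447, 17578]
Total after period 2: 1861 + 1463 + 3646 + 10447 + 17578 = 34995

34995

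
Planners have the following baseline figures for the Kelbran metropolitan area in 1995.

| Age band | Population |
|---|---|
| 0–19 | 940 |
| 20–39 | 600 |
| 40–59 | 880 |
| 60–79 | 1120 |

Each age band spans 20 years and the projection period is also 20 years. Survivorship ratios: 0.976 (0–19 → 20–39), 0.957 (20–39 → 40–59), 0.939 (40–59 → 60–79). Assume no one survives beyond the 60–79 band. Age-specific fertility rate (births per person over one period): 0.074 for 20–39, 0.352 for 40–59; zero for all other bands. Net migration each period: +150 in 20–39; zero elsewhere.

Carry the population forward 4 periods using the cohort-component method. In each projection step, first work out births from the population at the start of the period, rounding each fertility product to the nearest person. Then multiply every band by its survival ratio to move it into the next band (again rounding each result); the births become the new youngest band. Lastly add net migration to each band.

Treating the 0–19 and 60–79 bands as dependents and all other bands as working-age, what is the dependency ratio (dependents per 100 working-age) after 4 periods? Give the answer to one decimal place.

68.4

Numbering the bands 1..4 from youngest to oldest:
After projecting period 1:
Births: 600 * 0.074 = 44  |  880 * 0.352 = 310 — total 354
Band 2: 940 * 0.976 = 917
Band 3: 600 * 0.957 = 574
Band 4: 880 * 0.939 = 826
Net migration: Band 2 + 150 → 1067
Giving 354 / 1067 / 574 / 826.
After projecting period 2:
Births: 1067 * 0.074 = 79  |  574 * 0.352 = 202 — total 281
Band 2: 354 * 0.976 = 346
Band 3: 1067 * 0.957 = 1021
Band 4: 574 * 0.939 = 539
Net migration: Band 2 + 150 → 496
Giving 281 / 496 / 1021 / 539.
After projecting period 3:
Births: 496 * 0.074 = 37  |  1021 * 0.352 = 359 — total 396
Band 2: 281 * 0.976 = 274
Band 3: 496 * 0.957 = 475
Band 4: 1021 * 0.939 = 959
Net migration: Band 2 + 150 → 424
Giving 396 / 424 / 475 / 959.
After projecting period 4:
Births: 424 * 0.074 = 31  |  475 * 0.352 = 167 — total 198
Band 2: 396 * 0.976 = 386
Band 3: 424 * 0.957 = 406
Band 4: 475 * 0.939 = 446
Net migration: Band 2 + 150 → 536
Giving 198 / 536 / 406 / 446.
Dependents (band 0–19 + band 60–79) = 198 + 446 = 644; working-age = 942; ratio = 644/942 × 100 = 68.4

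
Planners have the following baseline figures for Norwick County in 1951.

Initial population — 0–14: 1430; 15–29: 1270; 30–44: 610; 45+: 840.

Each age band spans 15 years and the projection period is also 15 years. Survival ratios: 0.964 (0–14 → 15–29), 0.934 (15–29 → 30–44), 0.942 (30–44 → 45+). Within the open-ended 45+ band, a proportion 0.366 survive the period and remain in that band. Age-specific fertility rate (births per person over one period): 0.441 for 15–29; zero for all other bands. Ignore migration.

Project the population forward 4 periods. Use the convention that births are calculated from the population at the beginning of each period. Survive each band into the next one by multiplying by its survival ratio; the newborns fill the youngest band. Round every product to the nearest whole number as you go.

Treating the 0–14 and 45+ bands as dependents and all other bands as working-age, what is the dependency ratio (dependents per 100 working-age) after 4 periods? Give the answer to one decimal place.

Call the bands 1 to 4, youngest first.
— Period 1 —
Births: 1270 × 0.441 = 560
Band 2: 1430 × 0.964 = 1379
Band 3: 1270 × 0.934 = 1186
Band 4: 610 × 0.942 + 840 × 0.366 = 575 + 307 = 882
→ [560, 1379, 1186, 882]
— Period 2 —
Births: 1379 × 0.441 = 608
Band 2: 560 × 0.964 = 540
Band 3: 1379 × 0.934 = 1288
Band 4: 1186 × 0.942 + 882 × 0.366 = 1117 + 323 = 1440
→ [608, 540, 1288, 1440]
— Period 3 —
Births: 540 × 0.441 = 238
Band 2: 608 × 0.964 = 586
Band 3: 540 × 0.934 = 504
Band 4: 1288 × 0.942 + 1440 × 0.366 = 1213 + 527 = 1740
→ [238, 586, 504, 1740]
— Period 4 —
Births: 586 × 0.441 = 258
Band 2: 238 × 0.964 = 229
Band 3: 586 × 0.934 = 547
Band 4: 504 × 0.942 + 1740 × 0.366 = 475 + 637 = 1112
→ [258, 229, 547, 1112]
Dependents (band 0–14 + band 45+) = 258 + 1112 = 1370; working-age = 776; ratio = 1370/776 × 100 = 176.5

176.5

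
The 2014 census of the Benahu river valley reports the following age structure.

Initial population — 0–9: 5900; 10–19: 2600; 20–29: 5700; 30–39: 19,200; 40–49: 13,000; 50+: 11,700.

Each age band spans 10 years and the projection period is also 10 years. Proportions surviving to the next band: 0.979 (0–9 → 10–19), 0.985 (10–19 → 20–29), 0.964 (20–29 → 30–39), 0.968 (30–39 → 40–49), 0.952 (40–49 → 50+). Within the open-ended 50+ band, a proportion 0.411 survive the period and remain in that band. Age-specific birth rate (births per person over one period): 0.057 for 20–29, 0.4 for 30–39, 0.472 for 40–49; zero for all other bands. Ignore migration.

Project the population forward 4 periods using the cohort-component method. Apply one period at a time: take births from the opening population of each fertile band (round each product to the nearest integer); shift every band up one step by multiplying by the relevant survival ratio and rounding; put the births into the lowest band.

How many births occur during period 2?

11117

Period 1.
Births: 5700 * 0.057 = 325, 19200 * 0.4 = 7680, 13000 * 0.472 = 6136 → 14141
10–19: 5900 * 0.979 = 5776
20–29: 2600 * 0.985 = 2561
30–39: 5700 * 0.964 = 5495
40–49: 19200 * 0.968 = 18586
50+: 13000 * 0.952 + 11700 * 0.411 = 12376 + 4809 = 17185
Population now: 0–9=14141, 10–19=5776, 20–29=2561, 30–39=5495, 40–49=18586, 50+=17185
Period 2.
Births: 2561 * 0.057 = 146, 5495 * 0.4 = 2198, 18586 * 0.472 = 8773 → 11117
10–19: 14141 * 0.979 = 13844
20–29: 5776 * 0.985 = 5689
30–39: 2561 * 0.964 = 2469
40–49: 5495 * 0.968 = 5319
50+: 18586 * 0.952 + 17185 * 0.411 = 17694 + 7063 = 24757
Population now: 0–9=11117, 10–19=13844, 20–29=5689, 30–39=2469, 40–49=5319, 50+=24757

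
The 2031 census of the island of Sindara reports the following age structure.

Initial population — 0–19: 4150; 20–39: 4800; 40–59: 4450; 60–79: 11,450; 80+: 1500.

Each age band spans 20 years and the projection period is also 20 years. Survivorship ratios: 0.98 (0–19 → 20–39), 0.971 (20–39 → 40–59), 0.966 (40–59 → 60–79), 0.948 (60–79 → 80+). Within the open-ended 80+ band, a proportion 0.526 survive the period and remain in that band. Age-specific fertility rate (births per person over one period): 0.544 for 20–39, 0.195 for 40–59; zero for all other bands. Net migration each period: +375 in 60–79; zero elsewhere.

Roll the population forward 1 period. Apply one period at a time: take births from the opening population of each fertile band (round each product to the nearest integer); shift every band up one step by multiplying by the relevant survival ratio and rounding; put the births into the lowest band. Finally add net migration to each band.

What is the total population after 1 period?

Call the groups 1 to 5, youngest first.
[period 1]
Births: 4800 × 0.544 = 2611, 4450 × 0.195 = 868 → total 3479
Group 2: 4150 × 0.98 = 4067
Group 3: 4800 × 0.971 = 4661
Group 4: 4450 × 0.966 = 4299
Group 5: 11450 × 0.948 + 1500 × 0.526 = 10855 + 789 = 11644
Net migration: Group 4 + 375 → 4674
Giving 3479 / 4067 / 4661 / 4674 / 11644.
Total after period 1: 3479 + 4067 + 4661 + 4674 + 11644 = 28525

28525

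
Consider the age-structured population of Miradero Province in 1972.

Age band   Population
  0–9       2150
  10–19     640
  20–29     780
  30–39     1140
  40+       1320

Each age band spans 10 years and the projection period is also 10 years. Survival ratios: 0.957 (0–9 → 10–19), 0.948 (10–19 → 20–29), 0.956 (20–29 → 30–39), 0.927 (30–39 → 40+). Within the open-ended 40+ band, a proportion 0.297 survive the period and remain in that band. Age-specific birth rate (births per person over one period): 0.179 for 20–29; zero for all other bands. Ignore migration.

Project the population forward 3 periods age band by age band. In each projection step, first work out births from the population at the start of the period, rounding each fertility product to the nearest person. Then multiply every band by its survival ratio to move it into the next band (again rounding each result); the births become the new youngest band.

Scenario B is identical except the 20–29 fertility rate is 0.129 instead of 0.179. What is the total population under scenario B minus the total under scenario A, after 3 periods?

-161

Numbering the bands 1..5 from youngest to oldest:
After projecting period 1:
Births: 780 × 0.179 = 140
Band 2: 2150 × 0.957 = 2058
Band 3: 640 × 0.948 = 607
Band 4: 780 × 0.956 = 746
Band 5: 1140 × 0.927 + 1320 × 0.297 = 1057 + 392 = 1449
End of period: [140, 2058, 607, 746, 1449]
After projecting period 2:
Births: 607 × 0.179 = 109
Band 2: 140 × 0.957 = 134
Band 3: 2058 × 0.948 = 1951
Band 4: 607 × 0.956 = 580
Band 5: 746 × 0.927 + 1449 × 0.297 = 692 + 430 = 1122
End of period: [109, 134, 1951, 580, 1122]
After projecting period 3:
Births: 1951 × 0.179 = 349
Band 2: 109 × 0.957 = 104
Band 3: 134 × 0.948 = 127
Band 4: 1951 × 0.956 = 1865
Band 5: 580 × 0.927 + 1122 × 0.297 = 538 + 333 = 871
End of period: [349, 104, 127, 1865, 871]
Scenario A total after 3 periods: 3316
Scenario B projection —
After projecting period 1:
Births: 780 × 0.129 = 101
Band 2: 2150 × 0.957 = 2058
Band 3: 640 × 0.948 = 607
Band 4: 780 × 0.956 = 746
Band 5: 1140 × 0.927 + 1320 × 0.297 = 1057 + 392 = 1449
End of period: [101, 2058, 607, 746, 1449]
After projecting period 2:
Births: 607 × 0.129 = 78
Band 2: 101 × 0.957 = 97
Band 3: 2058 × 0.948 = 1951
Band 4: 607 × 0.956 = 580
Band 5: 746 × 0.927 + 1449 × 0.297 = 692 + 430 = 1122
End of period: [78, 97, 1951, 580, 1122]
After projecting period 3:
Births: 1951 × 0.129 = 252
Band 2: 78 × 0.957 = 75
Band 3: 97 × 0.948 = 92
Band 4: 1951 × 0.956 = 1865
Band 5: 580 × 0.927 + 1122 × 0.297 = 538 + 333 = 871
End of period: [252, 75, 92, 1865, 871]
Scenario B total after 3 periods: 3155
Difference B − A = 3155 − 3316 = -161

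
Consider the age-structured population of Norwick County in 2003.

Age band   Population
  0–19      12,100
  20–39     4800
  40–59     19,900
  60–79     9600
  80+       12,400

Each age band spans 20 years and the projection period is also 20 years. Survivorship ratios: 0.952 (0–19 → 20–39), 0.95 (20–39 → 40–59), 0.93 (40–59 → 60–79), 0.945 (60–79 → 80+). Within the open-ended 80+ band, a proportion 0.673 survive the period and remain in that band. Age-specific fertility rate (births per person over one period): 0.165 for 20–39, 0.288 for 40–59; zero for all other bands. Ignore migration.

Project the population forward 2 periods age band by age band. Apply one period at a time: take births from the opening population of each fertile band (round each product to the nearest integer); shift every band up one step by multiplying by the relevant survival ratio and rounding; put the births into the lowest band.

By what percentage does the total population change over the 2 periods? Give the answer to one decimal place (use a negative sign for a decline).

-8.5

(Bands numbered youngest = 1 to oldest = 5.)
[period 1]
Births: 4800 × 0.165 = 792, 19900 × 0.288 = 5731 — total 6523
Band 2: 12100 × 0.952 = 11519
Band 3: 4800 × 0.95 = 4560
Band 4: 19900 × 0.93 = 18507
Band 5: 9600 × 0.945 + 12400 × 0.673 = 9072 + 8345 = 17417
End of period: [6523, 11519, 4560, 18507, 17417]
[period 2]
Births: 11519 × 0.165 = 1901, 4560 × 0.288 = 1313 — total 3214
Band 2: 6523 × 0.952 = 6210
Band 3: 11519 × 0.95 = 10943
Band 4: 4560 × 0.93 = 4241
Band 5: 18507 × 0.945 + 17417 × 0.673 = 17489 + 11722 = 29211
End of period: [3214, 6210, 10943, 4241, 29211]
Total: 58800 → 53819; change = -4981; percentage change = -8.5%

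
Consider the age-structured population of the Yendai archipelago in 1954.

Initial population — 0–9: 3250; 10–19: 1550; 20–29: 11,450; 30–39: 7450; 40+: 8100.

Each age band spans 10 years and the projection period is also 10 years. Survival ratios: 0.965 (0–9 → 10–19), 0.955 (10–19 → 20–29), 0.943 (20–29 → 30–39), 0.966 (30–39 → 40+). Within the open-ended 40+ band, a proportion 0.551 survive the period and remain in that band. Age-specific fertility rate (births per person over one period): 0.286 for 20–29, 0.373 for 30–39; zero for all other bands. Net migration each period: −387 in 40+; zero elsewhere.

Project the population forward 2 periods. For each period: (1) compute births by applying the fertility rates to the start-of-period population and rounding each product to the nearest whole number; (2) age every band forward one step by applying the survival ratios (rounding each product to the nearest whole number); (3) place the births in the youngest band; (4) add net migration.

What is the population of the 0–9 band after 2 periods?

4450

Let group 1 be 0–9 through group 5 = 40+.
— Period 1 —
Births: 11450 * 0.286 = 3275, 7450 * 0.373 = 2779 ⇒ total 6054
Group 2: 3250 * 0.965 = 3136
Group 3: 1550 * 0.955 = 1480
Group 4: 11450 * 0.943 = 10797
Group 5: 7450 * 0.966 + 8100 * 0.551 = 7197 + 4463 = 11660
Net migration: Group 5 − 387 → 11273
End of period: [6054, 3136, 1480, 10797, 11273]
— Period 2 —
Births: 1480 * 0.286 = 423, 10797 * 0.373 = 4027 ⇒ total 4450
Group 2: 6054 * 0.965 = 5842
Group 3: 3136 * 0.955 = 2995
Group 4: 1480 * 0.943 = 1396
Group 5: 10797 * 0.966 + 11273 * 0.551 = 10430 + 6211 = 16641
Net migration: Group 5 − 387 → 16254
End of period: [4450, 5842, 2995, 1396, 16254]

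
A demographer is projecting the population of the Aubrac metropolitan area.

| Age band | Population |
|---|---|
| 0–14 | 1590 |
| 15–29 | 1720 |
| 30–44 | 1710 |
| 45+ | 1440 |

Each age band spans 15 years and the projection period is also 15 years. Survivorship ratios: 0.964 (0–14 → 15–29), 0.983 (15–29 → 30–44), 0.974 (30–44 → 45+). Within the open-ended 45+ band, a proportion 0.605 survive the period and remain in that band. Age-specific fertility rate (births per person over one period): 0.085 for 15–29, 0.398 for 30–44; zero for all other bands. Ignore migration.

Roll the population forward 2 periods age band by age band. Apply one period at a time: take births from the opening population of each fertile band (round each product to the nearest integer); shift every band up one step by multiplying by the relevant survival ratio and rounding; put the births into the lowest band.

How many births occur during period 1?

827

[period 1]
Births: 1720 * 0.085 = 146, 1710 * 0.398 = 681 → total 827
15–29: 1590 * 0.964 = 1533
30–44: 1720 * 0.983 = 1691
45+: 1710 * 0.974 + 1440 * 0.605 = 1666 + 871 = 2537
End of period: [827, 1533, 1691, 2537]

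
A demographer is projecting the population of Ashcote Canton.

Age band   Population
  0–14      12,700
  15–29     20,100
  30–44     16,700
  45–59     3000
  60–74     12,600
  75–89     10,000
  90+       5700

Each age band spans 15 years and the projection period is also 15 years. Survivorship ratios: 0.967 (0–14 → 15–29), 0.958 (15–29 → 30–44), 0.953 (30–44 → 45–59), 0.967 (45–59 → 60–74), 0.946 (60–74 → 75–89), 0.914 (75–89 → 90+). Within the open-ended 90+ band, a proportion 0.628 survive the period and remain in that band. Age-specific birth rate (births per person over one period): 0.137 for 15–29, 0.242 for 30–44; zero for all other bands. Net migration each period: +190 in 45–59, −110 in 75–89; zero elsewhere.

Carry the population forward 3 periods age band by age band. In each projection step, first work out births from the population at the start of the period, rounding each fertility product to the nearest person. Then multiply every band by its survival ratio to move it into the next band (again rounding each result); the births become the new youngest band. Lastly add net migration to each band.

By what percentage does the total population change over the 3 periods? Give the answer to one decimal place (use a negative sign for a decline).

Call the groups 1 to 7, youngest first.
[period 1]
Births: 20100 * 0.137 = 2754  |  16700 * 0.242 = 4041 — total 6795
Group 2: 12700 * 0.967 = 12281
Group 3: 20100 * 0.958 = 19256
Group 4: 16700 * 0.953 = 15915
Group 5: 3000 * 0.967 = 2901
Group 6: 12600 * 0.946 = 11920
Group 7: 10000 * 0.914 + 5700 * 0.628 = 9140 + 3580 = 12720
Net migration: Group 4 + 190 → 16105; Group 6 − 110 → 11810
→ [6795, 12281, 19256, 16105, 2901, 11810, 12720]
[period 2]
Births: 12281 * 0.137 = 1682  |  19256 * 0.242 = 4660 — total 6342
Group 2: 6795 * 0.967 = 6571
Group 3: 12281 * 0.958 = 11765
Group 4: 19256 * 0.953 = 18351
Group 5: 16105 * 0.967 = 15574
Group 6: 2901 * 0.946 = 2744
Group 7: 11810 * 0.914 + 12720 * 0.628 = 10794 + 7988 = 18782
Net migration: Group 4 + 190 → 18541; Group 6 − 110 → 2634
→ [6342, 6571, 11765, 18541, 15574, 2634, 18782]
[period 3]
Births: 6571 * 0.137 = 900  |  11765 * 0.242 = 2847 — total 3747
Group 2: 6342 * 0.967 = 6133
Group 3: 6571 * 0.958 = 6295
Group 4: 11765 * 0.953 = 11212
Group 5: 18541 * 0.967 = 17929
Group 6: 15574 * 0.946 = 14733
Group 7: 2634 * 0.914 + 18782 * 0.628 = 2407 + 11795 = 14202
Net migration: Group 4 + 190 → 11402; Group 6 − 110 → 14623
→ [3747, 6133, 6295, 11402, 17929, 14623, 14202]
Total: 80800 → 74331; change = -6469; percentage change = -8.0%

-8.0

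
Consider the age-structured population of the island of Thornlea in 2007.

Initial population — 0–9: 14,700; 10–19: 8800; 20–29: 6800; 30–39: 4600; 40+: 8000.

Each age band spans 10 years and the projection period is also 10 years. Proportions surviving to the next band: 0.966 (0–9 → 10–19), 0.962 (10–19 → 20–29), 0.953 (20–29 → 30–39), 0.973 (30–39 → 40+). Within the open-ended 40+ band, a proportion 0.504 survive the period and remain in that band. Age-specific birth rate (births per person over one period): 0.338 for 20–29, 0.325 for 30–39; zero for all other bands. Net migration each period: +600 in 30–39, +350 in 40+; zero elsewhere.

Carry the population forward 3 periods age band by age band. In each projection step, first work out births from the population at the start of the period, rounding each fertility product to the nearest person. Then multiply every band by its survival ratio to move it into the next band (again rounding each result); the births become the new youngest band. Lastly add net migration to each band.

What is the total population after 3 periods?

44246

[period 1]
Births: 6800 × 0.338 = 2298  |  4600 × 0.325 = 1495 → 3793
10–19: 14700 × 0.966 = 14200
20–29: 8800 × 0.962 = 8466
30–39: 6800 × 0.953 = 6480
40+: 4600 × 0.973 + 8000 × 0.504 = 4476 + 4032 = 8508
Net migration: 30–39 + 600 → 7080; 40+ + 350 → 8858
Giving 3793 / 14200 / 8466 / 7080 / 8858.
[period 2]
Births: 8466 × 0.338 = 2862  |  7080 × 0.325 = 2301 → 5163
10–19: 3793 × 0.966 = 3664
20–29: 14200 × 0.962 = 13660
30–39: 8466 × 0.953 = 8068
40+: 7080 × 0.973 + 8858 × 0.504 = 6889 + 4464 = 11353
Net migration: 30–39 + 600 → 8668; 40+ + 350 → 11703
Giving 5163 / 3664 / 13660 / 8668 / 11703.
[period 3]
Births: 13660 × 0.338 = 4617  |  8668 × 0.325 = 2817 → 7434
10–19: 5163 × 0.966 = 4987
20–29: 3664 × 0.962 = 3525
30–39: 13660 × 0.953 = 13018
40+: 8668 × 0.973 + 11703 × 0.504 = 8434 + 5898 = 14332
Net migration: 30–39 + 600 → 13618; 40+ + 350 → 14682
Giving 7434 / 4987 / 3525 / 13618 / 14682.
Total after period 3: 7434 + 4987 + 3525 + 13618 + 14682 = 44246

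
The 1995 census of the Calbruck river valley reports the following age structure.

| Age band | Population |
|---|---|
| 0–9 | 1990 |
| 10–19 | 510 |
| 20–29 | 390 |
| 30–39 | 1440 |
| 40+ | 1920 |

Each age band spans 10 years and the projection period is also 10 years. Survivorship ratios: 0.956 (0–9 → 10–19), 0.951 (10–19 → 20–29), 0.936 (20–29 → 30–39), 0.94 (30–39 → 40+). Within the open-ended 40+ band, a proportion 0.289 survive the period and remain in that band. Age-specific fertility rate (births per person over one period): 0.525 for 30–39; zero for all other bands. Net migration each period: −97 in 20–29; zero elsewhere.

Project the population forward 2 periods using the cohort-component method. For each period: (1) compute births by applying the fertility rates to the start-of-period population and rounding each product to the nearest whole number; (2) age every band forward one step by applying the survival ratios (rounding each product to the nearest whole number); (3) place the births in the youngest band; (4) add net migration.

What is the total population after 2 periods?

Let group 1 be 0–9 through group 5 = 40+.
Period 1.
Births: 1440 × 0.525 = 756
Group 2: 1990 × 0.956 = 1902
Group 3: 510 × 0.951 = 485
Group 4: 390 × 0.936 = 365
Group 5: 1440 × 0.94 + 1920 × 0.289 = 1354 + 555 = 1909
Net migration: Group 3 − 97 → 388
Giving 756 / 1902 / 388 / 365 / 1909.
Period 2.
Births: 365 × 0.525 = 192
Group 2: 756 × 0.956 = 723
Group 3: 1902 × 0.951 = 1809
Group 4: 388 × 0.936 = 363
Group 5: 365 × 0.94 + 1909 × 0.289 = 343 + 552 = 895
Net migration: Group 3 − 97 → 1712
Giving 192 / 723 / 1712 / 363 / 895.
Total after period 2: 192 + 723 + 1712 + 363 + 895 = 3885

3885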